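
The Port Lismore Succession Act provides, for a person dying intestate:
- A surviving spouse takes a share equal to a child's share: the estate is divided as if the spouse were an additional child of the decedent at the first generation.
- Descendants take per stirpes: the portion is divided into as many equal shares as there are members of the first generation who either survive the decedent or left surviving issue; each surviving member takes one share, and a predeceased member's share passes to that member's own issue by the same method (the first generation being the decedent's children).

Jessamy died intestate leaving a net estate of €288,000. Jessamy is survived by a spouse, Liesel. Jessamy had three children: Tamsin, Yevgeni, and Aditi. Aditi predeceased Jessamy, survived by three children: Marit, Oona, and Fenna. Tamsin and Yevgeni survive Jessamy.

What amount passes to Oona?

The spouse counts as an additional share at the children's level, so there are 4 primary shares of €72,000. Liesel takes one such share (€72,000).
The children's combined portion (€216,000) is divided into 3 shares of €72,000: Tamsin and Yevgeni each take €72,000; Aditi's €72,000 share passes to Aditi's issue.
Aditi's share (€72,000) is divided into 3 shares of €24,000: Marit, Oona, and Fenna each take €24,000.

Oona receives €24,000.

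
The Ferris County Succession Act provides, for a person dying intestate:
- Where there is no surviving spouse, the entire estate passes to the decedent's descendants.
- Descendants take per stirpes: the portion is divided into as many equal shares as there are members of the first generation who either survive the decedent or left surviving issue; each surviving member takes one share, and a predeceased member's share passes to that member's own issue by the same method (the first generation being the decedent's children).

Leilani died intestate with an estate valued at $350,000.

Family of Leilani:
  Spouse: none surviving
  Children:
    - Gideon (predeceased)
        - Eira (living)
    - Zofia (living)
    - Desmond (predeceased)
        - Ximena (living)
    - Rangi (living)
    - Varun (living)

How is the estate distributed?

Eira: $70,000; Zofia: $70,000; Ximena: $70,000; Rangi: $70,000; Varun: $70,000

The entire $350,000 passes to the descendants.
That amount ($350,000) is divided into 5 shares of $70,000: Zofia, Rangi, and Varun each take $70,000; Gideon's $70,000 share passes to Gideon's issue; Desmond's $70,000 share passes to Desmond's issue.
Gideon's share ($70,000) passes entirely to Eira.
Desmond's share ($70,000) passes entirely to Ximena.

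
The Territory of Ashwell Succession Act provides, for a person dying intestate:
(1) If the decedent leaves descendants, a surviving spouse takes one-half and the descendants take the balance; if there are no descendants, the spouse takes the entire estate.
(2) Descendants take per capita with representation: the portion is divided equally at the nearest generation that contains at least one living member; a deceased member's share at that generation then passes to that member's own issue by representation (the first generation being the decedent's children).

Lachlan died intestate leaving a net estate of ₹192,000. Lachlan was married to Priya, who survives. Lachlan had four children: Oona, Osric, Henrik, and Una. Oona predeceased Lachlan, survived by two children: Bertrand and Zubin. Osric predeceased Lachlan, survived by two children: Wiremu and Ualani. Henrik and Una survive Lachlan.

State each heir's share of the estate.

Priya: ₹96,000; Bertrand: ₹12,000; Zubin: ₹12,000; Wiremu: ₹12,000; Ualani: ₹12,000; Henrik: ₹24,000; Una: ₹24,000

Priya takes one-half of ₹192,000 = ₹96,000. The remaining ₹96,000 passes to the descendants.
The descendants' portion (₹96,000) is divided into 4 shares of ₹24,000: Henrik and Una each take ₹24,000; Oona's ₹24,000 share passes to Oona's issue; Osric's ₹24,000 share passes to Osric's issue.
Oona's share (₹24,000) is divided into 2 shares of ₹12,000: Bertrand and Zubin each take ₹12,000.
Osric's share (₹24,000) is divided into 2 shares of ₹12,000: Wiremu and Ualani each take ₹12,000.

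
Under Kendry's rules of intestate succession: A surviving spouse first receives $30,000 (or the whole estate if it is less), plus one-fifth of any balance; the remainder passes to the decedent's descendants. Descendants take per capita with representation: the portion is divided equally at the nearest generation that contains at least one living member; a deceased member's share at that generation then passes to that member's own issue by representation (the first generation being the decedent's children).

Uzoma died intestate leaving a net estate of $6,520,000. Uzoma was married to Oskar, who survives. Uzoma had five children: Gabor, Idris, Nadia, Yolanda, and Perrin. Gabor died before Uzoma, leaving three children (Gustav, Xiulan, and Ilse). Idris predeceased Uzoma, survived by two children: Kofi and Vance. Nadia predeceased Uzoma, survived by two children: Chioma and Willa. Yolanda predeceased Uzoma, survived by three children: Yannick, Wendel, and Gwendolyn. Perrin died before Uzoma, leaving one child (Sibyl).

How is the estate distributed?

Oskar: $1,328,000; Gustav: $472,000; Xiulan: $472,000; Ilse: $472,000; Kofi: $472,000; Vance: $472,000; Chioma: $472,000; Willa: $472,000; Yannick: $472,000; Wendel: $472,000; Gwendolyn: $472,000; Sibyl: $472,000

Oskar first takes $30,000, leaving a balance of $6,490,000. Oskar then takes one-fifth of the balance ($1,298,000), for a total of $1,328,000. The remaining $5,192,000 passes to the descendants.
No child survives, so the initial division is made at the grandchildren's generation.
The descendants' portion ($5,192,000) is divided into 11 shares of $472,000: Gustav, Xiulan, Ilse, Kofi, Vance, Chioma, Willa, Yannick, Wendel, Gwendolyn, and Sibyl each take $472,000.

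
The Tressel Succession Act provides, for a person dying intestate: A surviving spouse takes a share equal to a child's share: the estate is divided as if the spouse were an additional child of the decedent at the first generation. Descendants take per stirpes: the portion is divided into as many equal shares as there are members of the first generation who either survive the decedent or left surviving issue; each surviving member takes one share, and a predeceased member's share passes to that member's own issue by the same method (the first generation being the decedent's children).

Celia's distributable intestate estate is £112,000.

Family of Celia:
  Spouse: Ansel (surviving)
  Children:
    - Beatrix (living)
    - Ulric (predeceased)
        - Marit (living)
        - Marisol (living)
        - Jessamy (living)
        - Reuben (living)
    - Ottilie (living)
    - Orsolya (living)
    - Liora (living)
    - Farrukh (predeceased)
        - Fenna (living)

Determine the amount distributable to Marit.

The spouse counts as an additional share at the children's level, so there are 7 primary shares of £16,000. Ansel takes one such share (£16,000).
The children's combined portion (£96,000) is divided into 6 shares of £16,000: Beatrix, Ottilie, Orsolya, and Liora each take £16,000; Ulric's £16,000 share passes to Ulric's issue; Farrukh's £16,000 share passes to Farrukh's issue.
Ulric's share (£16,000) is divided into 4 shares of £4,000: Marit, Marisol, Jessamy, and Reuben each take £4,000.
Farrukh's share (£16,000) passes entirely to Fenna.

Marit receives £4,000.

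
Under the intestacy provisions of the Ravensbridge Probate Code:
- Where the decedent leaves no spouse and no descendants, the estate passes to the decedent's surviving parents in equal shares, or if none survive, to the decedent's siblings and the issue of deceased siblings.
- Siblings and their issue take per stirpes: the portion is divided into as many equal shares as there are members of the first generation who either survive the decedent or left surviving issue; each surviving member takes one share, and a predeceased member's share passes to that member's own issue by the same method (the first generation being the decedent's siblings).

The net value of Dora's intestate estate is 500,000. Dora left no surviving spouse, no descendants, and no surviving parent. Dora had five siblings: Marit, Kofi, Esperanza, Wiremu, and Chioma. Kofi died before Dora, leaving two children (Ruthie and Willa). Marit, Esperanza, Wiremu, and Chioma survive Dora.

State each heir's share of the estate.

Marit: 100,000; Ruthie: 50,000; Willa: 50,000; Esperanza: 100,000; Wiremu: 100,000; Chioma: 100,000

The entire 500,000 passes to the siblings and their issue.
That amount (500,000) is divided into 5 shares of 100,000: Marit, Esperanza, Wiremu, and Chioma each take 100,000; Kofi's 100,000 share passes to Kofi's issue.
Kofi's share (100,000) is divided into 2 shares of 50,000: Ruthie and Willa each take 50,000.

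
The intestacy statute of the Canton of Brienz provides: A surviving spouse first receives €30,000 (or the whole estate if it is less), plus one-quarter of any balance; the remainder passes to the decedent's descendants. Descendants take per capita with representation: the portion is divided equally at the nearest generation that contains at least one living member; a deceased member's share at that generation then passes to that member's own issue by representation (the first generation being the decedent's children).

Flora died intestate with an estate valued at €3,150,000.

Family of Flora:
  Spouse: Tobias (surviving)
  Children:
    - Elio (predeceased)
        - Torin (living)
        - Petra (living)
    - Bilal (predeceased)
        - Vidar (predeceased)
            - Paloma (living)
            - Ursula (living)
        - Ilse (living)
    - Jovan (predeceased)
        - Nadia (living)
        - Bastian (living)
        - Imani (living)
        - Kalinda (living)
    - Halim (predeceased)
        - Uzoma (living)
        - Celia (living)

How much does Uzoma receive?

Tobias first takes €30,000, leaving a balance of €3,120,000. Tobias then takes one-quarter of the balance (€780,000), for a total of €810,000. The remaining €2,340,000 passes to the descendants.
No child survives, so the initial division is made at the grandchildren's generation.
The descendants' portion (€2,340,000) is divided into 10 shares of €234,000: Torin, Petra, Ilse, Nadia, Bastian, Imani, Kalinda, Uzoma, and Celia each take €234,000; Vidar's €234,000 share passes to Vidar's issue.
Vidar's share (€234,000) is divided into 2 shares of €117,000: Paloma and Ursula each take €117,000.

Uzoma receives €234,000.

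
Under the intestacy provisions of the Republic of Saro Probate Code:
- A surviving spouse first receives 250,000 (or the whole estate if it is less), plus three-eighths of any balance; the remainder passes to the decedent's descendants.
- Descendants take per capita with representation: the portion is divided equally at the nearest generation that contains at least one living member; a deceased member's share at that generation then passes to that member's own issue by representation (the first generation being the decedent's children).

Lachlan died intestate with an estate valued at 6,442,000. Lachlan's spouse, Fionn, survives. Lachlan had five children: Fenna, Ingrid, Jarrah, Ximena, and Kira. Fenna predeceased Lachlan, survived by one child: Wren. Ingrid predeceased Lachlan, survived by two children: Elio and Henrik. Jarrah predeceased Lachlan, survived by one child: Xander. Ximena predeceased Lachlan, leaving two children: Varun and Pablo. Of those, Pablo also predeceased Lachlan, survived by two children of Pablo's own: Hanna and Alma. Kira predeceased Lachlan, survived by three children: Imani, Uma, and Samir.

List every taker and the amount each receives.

Fionn: 2,572,000; Wren: 430,000; Elio: 430,000; Henrik: 430,000; Xander: 430,000; Varun: 430,000; Hanna: 215,000; Alma: 215,000; Imani: 430,000; Uma: 430,000; Samir: 430,000

Fionn first takes 250,000, leaving a balance of 6,192,000. Fionn then takes three-eighths of the balance (2,322,000), for a total of 2,572,000. The remaining 3,870,000 passes to the descendants.
No child survives, so the initial division is made at the grandchildren's generation.
The descendants' portion (3,870,000) is divided into 9 shares of 430,000: Wren, Elio, Henrik, Xander, Varun, Imani, Uma, and Samir each take 430,000; Pablo's 430,000 share passes to Pablo's issue.
Pablo's share (430,000) is divided into 2 shares of 215,000: Hanna and Alma each take 215,000.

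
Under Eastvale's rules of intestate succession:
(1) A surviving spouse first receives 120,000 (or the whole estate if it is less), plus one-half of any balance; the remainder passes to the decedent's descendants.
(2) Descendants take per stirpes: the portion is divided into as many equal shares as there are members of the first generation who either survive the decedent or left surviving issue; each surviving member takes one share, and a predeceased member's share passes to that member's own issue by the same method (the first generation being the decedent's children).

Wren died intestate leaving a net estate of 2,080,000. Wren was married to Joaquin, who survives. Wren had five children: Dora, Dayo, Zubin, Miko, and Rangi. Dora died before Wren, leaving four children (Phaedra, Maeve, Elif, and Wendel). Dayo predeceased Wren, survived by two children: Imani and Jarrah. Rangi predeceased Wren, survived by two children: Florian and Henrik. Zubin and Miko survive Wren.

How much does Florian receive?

Florian receives 98,000.

Joaquin first takes 120,000, leaving a balance of 1,960,000. Joaquin then takes one-half of the balance (980,000), for a total of 1,100,000. The remaining 980,000 passes to the descendants.
The descendants' portion (980,000) is divided into 5 shares of 196,000: Zubin and Miko each take 196,000; Dora's 196,000 share passes to Dora's issue; Dayo's 196,000 share passes to Dayo's issue; Rangi's 196,000 share passes to Rangi's issue.
Dora's share (196,000) is divided into 4 shares of 49,000: Phaedra, Maeve, Elif, and Wendel each take 49,000.
Dayo's share (196,000) is divided into 2 shares of 98,000: Imani and Jarrah each take 98,000.
Rangi's share (196,000) is divided into 2 shares of 98,000: Florian and Henrik each take 98,000.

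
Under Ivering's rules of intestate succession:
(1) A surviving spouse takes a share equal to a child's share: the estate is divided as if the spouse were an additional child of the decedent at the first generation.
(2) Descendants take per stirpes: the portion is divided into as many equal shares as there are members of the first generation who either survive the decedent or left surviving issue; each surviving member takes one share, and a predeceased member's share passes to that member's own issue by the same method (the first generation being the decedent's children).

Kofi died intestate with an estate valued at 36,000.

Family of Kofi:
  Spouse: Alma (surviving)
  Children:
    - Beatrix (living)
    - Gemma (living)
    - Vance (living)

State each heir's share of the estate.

Alma: 9,000; Beatrix: 9,000; Gemma: 9,000; Vance: 9,000

The spouse counts as an additional share at the children's level, so there are 4 primary shares of 9,000. Alma takes one such share (9,000).
The children's combined portion (27,000) is divided into 3 shares of 9,000: Beatrix, Gemma, and Vance each take 9,000.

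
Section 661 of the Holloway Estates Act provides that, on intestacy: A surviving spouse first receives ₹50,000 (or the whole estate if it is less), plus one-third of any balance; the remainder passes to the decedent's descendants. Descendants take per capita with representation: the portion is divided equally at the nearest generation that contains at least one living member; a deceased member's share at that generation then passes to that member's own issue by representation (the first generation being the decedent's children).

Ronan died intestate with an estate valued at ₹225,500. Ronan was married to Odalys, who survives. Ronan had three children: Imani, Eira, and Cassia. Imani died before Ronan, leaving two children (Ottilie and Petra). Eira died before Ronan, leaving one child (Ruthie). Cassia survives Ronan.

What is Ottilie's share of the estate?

Odalys first takes ₹50,000, leaving a balance of ₹175,500. Odalys then takes one-third of the balance (₹58,500), for a total of ₹108,500. The remaining ₹117,000 passes to the descendants.
The descendants' portion (₹117,000) is divided into 3 shares of ₹39,000: Cassia takes ₹39,000; Imani's ₹39,000 share passes to Imani's issue; Eira's ₹39,000 share passes to Eira's issue.
Imani's share (₹39,000) is divided into 2 shares of ₹19,500: Ottilie and Petra each take ₹19,500.
Eira's share (₹39,000) passes entirely to Ruthie.

Ottilie receives ₹19,500.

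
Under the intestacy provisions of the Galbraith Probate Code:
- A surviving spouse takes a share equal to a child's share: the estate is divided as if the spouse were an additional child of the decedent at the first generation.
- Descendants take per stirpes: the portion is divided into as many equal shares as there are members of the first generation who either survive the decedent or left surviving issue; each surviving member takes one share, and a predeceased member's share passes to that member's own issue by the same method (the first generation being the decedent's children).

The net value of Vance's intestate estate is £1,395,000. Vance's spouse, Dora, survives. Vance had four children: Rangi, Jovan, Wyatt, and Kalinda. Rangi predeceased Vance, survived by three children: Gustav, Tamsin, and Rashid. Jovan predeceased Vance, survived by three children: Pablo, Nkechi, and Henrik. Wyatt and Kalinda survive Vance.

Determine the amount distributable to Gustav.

The spouse counts as an additional share at the children's level, so there are 5 primary shares of £279,000. Dora takes one such share (£279,000).
The children's combined portion (£1,116,000) is divided into 4 shares of £279,000: Wyatt and Kalinda each take £279,000; Rangi's £279,000 share passes to Rangi's issue; Jovan's £279,000 share passes to Jovan's issue.
Rangi's share (£279,000) is divided into 3 shares of £93,000: Gustav, Tamsin, and Rashid each take £93,000.
Jovan's share (£279,000) is divided into 3 shares of £93,000: Pablo, Nkechi, and Henrik each take £93,000.

Gustav receives £93,000.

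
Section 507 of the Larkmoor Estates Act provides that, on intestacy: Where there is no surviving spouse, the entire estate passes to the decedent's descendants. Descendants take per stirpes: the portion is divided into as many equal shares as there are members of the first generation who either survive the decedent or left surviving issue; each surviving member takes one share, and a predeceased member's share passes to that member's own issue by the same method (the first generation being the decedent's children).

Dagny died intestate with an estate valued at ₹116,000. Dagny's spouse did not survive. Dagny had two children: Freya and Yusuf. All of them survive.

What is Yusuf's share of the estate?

Yusuf receives ₹58,000.

The entire ₹116,000 passes to the descendants.
That amount (₹116,000) is divided into 2 shares of ₹58,000: Freya and Yusuf each take ₹58,000.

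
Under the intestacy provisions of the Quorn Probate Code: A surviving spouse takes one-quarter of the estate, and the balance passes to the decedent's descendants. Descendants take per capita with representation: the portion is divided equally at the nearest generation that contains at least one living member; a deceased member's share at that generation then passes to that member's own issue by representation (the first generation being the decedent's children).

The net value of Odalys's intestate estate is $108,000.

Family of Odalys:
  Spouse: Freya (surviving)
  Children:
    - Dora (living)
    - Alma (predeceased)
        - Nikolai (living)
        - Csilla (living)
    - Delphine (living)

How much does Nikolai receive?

Freya takes one-quarter of $108,000 = $27,000. The remaining $81,000 passes to the descendants.
The descendants' portion ($81,000) is divided into 3 shares of $27,000: Dora and Delphine each take $27,000; Alma's $27,000 share passes to Alma's issue.
Alma's share ($27,000) is divided into 2 shares of $13,500: Nikolai and Csilla each take $13,500.

Nikolai receives $13,500.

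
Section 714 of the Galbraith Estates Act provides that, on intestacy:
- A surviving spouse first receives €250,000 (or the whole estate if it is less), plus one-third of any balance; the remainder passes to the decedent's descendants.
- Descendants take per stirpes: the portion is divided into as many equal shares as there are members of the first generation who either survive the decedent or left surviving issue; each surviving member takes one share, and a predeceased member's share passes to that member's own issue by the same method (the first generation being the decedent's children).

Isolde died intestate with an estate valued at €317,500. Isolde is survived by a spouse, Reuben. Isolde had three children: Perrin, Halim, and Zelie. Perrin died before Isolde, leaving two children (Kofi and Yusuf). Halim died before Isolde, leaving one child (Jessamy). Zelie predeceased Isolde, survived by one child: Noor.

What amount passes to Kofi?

Reuben first takes €250,000, leaving a balance of €67,500. Reuben then takes one-third of the balance (€22,500), for a total of €272,500. The remaining €45,000 passes to the descendants.
The descendants' portion (€45,000) is divided into 3 shares of €15,000: Perrin's €15,000 share passes to Perrin's issue; Halim's €15,000 share passes to Halim's issue; Zelie's €15,000 share passes to Zelie's issue.
Perrin's share (€15,000) is divided into 2 shares of €7,500: Kofi and Yusuf each take €7,500.
Halim's share (€15,000) passes entirely to Jessamy.
Zelie's share (€15,000) passes entirely to Noor.

Kofi receives €7,500.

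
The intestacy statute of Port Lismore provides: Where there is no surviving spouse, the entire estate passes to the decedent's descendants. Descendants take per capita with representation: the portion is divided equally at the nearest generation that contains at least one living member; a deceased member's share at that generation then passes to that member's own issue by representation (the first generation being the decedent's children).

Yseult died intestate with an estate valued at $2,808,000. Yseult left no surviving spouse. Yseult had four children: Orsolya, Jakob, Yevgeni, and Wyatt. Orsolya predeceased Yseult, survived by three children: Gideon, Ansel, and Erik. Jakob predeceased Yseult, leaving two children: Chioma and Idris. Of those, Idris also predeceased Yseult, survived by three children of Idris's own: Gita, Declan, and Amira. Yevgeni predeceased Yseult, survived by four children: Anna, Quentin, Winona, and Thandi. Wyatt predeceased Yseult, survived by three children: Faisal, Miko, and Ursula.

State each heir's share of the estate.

Gideon: $234,000; Ansel: $234,000; Erik: $234,000; Chioma: $234,000; Gita: $78,000; Declan: $78,000; Amira: $78,000; Anna: $234,000; Quentin: $234,000; Winona: $234,000; Thandi: $234,000; Faisal: $234,000; Miko: $234,000; Ursula: $234,000

The entire $2,808,000 passes to the descendants.
No child survives, so the initial division is made at the grandchildren's generation.
That amount ($2,808,000) is divided into 12 shares of $234,000: Gideon, Ansel, Erik, Chioma, Anna, Quentin, Winona, Thandi, Faisal, Miko, and Ursula each take $234,000; Idris's $234,000 share passes to Idris's issue.
Idris's share ($234,000) is divided into 3 shares of $78,000: Gita, Declan, and Amira each take $78,000.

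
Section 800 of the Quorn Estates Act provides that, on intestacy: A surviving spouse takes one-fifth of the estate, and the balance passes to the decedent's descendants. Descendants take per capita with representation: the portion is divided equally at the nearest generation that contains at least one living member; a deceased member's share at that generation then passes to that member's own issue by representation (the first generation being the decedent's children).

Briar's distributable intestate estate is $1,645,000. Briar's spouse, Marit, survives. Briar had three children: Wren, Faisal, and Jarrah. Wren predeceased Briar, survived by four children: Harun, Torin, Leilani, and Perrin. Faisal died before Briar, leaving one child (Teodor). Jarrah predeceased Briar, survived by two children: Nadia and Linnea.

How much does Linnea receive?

Marit takes one-fifth of $1,645,000 = $329,000. The remaining $1,316,000 passes to the descendants.
No child survives, so the initial division is made at the grandchildren's generation.
The descendants' portion ($1,316,000) is divided into 7 shares of $188,000: Harun, Torin, Leilani, Perrin, Teodor, Nadia, and Linnea each take $188,000.

Linnea receives $188,000.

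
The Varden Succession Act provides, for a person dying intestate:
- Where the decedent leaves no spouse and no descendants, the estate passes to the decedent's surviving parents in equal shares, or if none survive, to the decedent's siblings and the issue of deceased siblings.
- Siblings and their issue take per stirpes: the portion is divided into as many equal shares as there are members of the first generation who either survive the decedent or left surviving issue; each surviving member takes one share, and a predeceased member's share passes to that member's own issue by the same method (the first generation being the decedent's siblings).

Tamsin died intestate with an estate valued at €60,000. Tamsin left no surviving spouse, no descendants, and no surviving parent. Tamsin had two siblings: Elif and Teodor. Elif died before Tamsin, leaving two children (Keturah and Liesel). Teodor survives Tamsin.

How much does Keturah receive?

The entire €60,000 passes to the siblings and their issue.
That amount (€60,000) is divided into 2 shares of €30,000: Teodor takes €30,000; Elif's €30,000 share passes to Elif's issue.
Elif's share (€30,000) is divided into 2 shares of €15,000: Keturah and Liesel each take €15,000.

Keturah receives €15,000.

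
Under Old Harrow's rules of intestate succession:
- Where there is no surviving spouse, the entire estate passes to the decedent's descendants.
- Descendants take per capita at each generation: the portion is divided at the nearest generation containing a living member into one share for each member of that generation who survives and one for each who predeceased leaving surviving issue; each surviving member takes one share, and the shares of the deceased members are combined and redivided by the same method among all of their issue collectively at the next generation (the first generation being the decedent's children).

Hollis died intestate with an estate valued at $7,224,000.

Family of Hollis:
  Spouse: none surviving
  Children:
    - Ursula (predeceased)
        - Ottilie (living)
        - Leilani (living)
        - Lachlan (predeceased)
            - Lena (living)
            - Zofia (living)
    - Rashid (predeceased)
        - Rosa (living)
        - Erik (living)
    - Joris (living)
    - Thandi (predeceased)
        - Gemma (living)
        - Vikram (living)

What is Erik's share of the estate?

Erik receives $774,000.

The entire $7,224,000 passes to the descendants.
That amount ($7,224,000) is divided at the children's generation into 4 shares of $1,806,000. Joris takes $1,806,000. The 3 shares of the deceased (Ursula, Rashid, and Thandi) are combined into a pool of $5,418,000.
That pool ($5,418,000) is divided at the grandchildren's generation into 7 shares of $774,000. Ottilie, Leilani, Rosa, Erik, Gemma, and Vikram each take $774,000. The remaining share for the deceased Lachlan ($774,000) is carried to the next generation.
That pool ($774,000) is divided at the great-grandchildren's generation equally among Lena and Zofia: $387,000 each.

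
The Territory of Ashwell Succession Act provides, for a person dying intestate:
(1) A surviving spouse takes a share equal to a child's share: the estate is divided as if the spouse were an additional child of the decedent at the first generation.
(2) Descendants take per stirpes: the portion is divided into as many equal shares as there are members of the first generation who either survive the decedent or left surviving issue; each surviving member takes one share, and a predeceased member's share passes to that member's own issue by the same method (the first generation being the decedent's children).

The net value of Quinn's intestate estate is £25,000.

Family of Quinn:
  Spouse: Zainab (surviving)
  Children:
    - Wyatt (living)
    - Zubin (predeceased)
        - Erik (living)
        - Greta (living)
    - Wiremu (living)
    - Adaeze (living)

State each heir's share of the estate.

Zainab: £5,000; Wyatt: £5,000; Erik: £2,500; Greta: £2,500; Wiremu: £5,000; Adaeze: £5,000

The spouse counts as an additional share at the children's level, so there are 5 primary shares of £5,000. Zainab takes one such share (£5,000).
The children's combined portion (£20,000) is divided into 4 shares of £5,000: Wyatt, Wiremu, and Adaeze each take £5,000; Zubin's £5,000 share passes to Zubin's issue.
Zubin's share (£5,000) is divided into 2 shares of £2,500: Erik and Greta each take £2,500.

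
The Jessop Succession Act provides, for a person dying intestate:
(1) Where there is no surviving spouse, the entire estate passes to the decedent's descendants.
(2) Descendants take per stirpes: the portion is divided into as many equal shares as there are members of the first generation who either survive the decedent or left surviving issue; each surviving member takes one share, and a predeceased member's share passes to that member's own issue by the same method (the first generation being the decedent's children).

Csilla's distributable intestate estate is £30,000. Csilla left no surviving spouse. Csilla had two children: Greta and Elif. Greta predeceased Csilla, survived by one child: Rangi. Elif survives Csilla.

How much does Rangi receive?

The entire £30,000 passes to the descendants.
That amount (£30,000) is divided into 2 shares of £15,000: Elif takes £15,000; Greta's £15,000 share passes to Greta's issue.
Greta's share (£15,000) passes entirely to Rangi.

Rangi receives £15,000.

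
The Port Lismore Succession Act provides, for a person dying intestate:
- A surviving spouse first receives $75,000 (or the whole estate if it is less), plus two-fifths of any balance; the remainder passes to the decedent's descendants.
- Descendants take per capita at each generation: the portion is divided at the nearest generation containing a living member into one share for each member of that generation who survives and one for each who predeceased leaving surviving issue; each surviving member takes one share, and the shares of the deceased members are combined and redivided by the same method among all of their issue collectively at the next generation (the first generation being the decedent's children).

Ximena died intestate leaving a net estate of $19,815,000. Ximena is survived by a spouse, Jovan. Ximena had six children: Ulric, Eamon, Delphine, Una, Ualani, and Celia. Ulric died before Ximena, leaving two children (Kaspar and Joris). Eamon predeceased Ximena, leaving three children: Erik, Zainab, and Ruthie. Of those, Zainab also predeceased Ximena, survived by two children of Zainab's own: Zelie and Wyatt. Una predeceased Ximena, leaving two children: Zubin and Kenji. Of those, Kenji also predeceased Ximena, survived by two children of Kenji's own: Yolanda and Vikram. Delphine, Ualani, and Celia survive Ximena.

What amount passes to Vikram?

Jovan first takes $75,000, leaving a balance of $19,740,000. Jovan then takes two-fifths of the balance ($7,896,000), for a total of $7,971,000. The remaining $11,844,000 passes to the descendants.
The descendants' portion ($11,844,000) is divided at the children's generation into 6 shares of $1,974,000. Delphine, Ualani, and Celia each take $1,974,000. The 3 shares of the deceased (Ulric, Eamon, and Una) are combined into a pool of $5,922,000.
That pool ($5,922,000) is divided at the grandchildren's generation into 7 shares of $846,000. Kaspar, Joris, Erik, Ruthie, and Zubin each take $846,000. The 2 shares of the deceased (Zainab and Kenji) are combined into a pool of $1,692,000.
That pool ($1,692,000) is divided at the great-grandchildren's generation equally among Zelie, Wyatt, Yolanda, and Vikram: $423,000 each.

Vikram receives $423,000.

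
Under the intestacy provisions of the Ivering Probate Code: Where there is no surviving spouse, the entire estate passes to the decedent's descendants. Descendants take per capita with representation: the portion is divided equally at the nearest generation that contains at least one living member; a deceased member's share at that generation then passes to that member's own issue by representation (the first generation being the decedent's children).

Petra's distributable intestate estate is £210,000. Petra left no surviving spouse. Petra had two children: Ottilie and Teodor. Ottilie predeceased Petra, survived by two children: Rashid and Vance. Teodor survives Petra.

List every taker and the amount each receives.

Rashid: £52,500; Vance: £52,500; Teodor: £105,000

The entire £210,000 passes to the descendants.
That amount (£210,000) is divided into 2 shares of £105,000: Teodor takes £105,000; Ottilie's £105,000 share passes to Ottilie's issue.
Ottilie's share (£105,000) is divided into 2 shares of £52,500: Rashid and Vance each take £52,500.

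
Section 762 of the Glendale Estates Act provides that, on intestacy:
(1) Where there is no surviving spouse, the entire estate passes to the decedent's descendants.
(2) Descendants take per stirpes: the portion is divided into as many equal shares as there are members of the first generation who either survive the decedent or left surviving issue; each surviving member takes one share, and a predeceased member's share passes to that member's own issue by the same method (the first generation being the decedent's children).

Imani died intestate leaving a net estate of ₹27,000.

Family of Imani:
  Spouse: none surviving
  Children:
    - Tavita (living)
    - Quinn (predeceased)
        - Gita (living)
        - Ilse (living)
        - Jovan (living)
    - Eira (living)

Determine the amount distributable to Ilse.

Ilse receives ₹3,000.

The entire ₹27,000 passes to the descendants.
That amount (₹27,000) is divided into 3 shares of ₹9,000: Tavita and Eira each take ₹9,000; Quinn's ₹9,000 share passes to Quinn's issue.
Quinn's share (₹9,000) is divided into 3 shares of ₹3,000: Gita, Ilse, and Jovan each take ₹3,000.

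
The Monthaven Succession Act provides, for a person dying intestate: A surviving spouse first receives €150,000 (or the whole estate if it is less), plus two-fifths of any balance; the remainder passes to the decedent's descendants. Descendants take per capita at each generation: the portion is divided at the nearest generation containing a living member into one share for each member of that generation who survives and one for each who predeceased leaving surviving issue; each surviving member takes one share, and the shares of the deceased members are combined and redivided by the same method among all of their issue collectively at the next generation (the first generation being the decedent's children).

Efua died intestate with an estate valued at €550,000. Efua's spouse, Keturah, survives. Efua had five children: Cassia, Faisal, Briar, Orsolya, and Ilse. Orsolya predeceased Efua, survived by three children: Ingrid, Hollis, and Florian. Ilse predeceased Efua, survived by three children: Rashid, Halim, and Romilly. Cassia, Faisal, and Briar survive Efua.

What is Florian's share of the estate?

Keturah first takes €150,000, leaving a balance of €400,000. Keturah then takes two-fifths of the balance (€160,000), for a total of €310,000. The remaining €240,000 passes to the descendants.
The descendants' portion (€240,000) is divided at the children's generation into 5 shares of €48,000. Cassia, Faisal, and Briar each take €48,000. The 2 shares of the deceased (Orsolya and Ilse) are combined into a pool of €96,000.
That pool (€96,000) is divided at the grandchildren's generation equally among Ingrid, Hollis, Florian, Rashid, Halim, and Romilly: €16,000 each.

Florian receives €16,000.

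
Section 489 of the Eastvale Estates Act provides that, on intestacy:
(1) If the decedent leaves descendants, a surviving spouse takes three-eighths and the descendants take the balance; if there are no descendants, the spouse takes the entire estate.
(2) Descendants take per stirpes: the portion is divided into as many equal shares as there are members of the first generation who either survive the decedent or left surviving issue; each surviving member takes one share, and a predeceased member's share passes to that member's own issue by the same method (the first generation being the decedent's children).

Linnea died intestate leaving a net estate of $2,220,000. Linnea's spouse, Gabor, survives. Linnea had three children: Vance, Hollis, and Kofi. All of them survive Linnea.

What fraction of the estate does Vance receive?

Gabor takes three-eighths of $2,220,000 = $832,500. The remaining $1,387,500 passes to the descendants.
The descendants' portion ($1,387,500) is divided into 3 shares of $462,500: Vance, Hollis, and Kofi each take $462,500.

Vance receives 5/24 of the estate.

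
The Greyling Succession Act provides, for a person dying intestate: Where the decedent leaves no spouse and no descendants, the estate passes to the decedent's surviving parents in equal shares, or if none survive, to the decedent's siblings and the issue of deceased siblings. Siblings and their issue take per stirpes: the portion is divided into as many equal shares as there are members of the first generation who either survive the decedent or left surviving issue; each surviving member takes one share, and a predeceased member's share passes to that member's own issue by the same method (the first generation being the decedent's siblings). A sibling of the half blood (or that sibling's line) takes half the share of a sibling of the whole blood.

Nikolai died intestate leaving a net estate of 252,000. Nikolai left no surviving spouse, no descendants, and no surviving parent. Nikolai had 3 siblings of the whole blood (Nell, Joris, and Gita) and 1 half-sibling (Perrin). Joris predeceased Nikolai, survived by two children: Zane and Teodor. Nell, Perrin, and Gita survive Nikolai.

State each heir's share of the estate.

Nell: 72,000; Perrin: 36,000; Zane: 36,000; Teodor: 36,000; Gita: 72,000

The entire 252,000 passes to the siblings and their issue.
Counting each half-blood sibling's line as half a unit, there are 7/2 units in 252,000, so one unit is 72,000. Whole-blood lines (Nell, Joris, and Gita) take 72,000 each; half-blood lines (Perrin) take 36,000 each.
Joris's share (72,000) is divided into 2 shares of 36,000: Zane and Teodor each take 36,000.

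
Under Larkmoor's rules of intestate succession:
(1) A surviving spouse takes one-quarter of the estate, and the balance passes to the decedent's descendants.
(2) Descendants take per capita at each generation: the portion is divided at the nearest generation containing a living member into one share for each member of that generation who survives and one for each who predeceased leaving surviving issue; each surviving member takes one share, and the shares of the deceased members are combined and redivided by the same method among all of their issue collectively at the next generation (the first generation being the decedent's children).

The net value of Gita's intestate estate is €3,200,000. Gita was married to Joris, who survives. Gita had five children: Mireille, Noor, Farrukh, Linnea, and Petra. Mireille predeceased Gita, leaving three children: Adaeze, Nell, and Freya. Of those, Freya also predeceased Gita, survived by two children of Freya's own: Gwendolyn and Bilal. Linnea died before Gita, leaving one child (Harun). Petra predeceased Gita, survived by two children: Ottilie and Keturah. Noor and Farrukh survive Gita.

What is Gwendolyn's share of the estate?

Joris takes one-quarter of €3,200,000 = €800,000. The remaining €2,400,000 passes to the descendants.
The descendants' portion (€2,400,000) is divided at the children's generation into 5 shares of €480,000. Noor and Farrukh each take €480,000. The 3 shares of the deceased (Mireille, Linnea, and Petra) are combined into a pool of €1,440,000.
That pool (€1,440,000) is divided at the grandchildren's generation into 6 shares of €240,000. Adaeze, Nell, Harun, Ottilie, and Keturah each take €240,000. The remaining share for the deceased Freya (€240,000) is carried to the next generation.
That pool (€240,000) is divided at the great-grandchildren's generation equally among Gwendolyn and Bilal: €120,000 each.

Gwendolyn receives €120,000.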